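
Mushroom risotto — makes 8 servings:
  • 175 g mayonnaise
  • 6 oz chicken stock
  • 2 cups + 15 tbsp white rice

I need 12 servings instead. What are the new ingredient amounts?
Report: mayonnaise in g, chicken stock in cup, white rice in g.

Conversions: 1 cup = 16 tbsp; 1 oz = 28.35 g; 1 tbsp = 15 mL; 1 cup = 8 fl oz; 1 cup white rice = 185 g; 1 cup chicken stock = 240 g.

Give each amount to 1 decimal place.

Scaling factor: 12/8 = 3/2 = 1.5.
mayonnaise: 175 g × 3/2 = 262.5 g
chicken stock: 6 oz × 3/2 × 28.35 g/oz ÷ 240 g/cup ≈ 1.1 cup
white rice: (2 cup + 15 tbsp = 2.9375 cup) × 3/2 × 185 g/cup ≈ 815.2 g

mayonnaise: 262.5 g; chicken stock: 1.1 cup; white rice: 815.2 g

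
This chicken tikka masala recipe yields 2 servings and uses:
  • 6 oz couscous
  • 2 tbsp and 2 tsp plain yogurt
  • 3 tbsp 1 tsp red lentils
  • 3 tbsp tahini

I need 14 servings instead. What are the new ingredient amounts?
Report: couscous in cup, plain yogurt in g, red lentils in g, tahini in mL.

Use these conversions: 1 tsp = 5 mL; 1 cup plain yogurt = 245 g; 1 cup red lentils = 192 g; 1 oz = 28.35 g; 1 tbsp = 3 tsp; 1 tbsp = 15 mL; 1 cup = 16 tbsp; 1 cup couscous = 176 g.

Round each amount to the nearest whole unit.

couscous: 7 cup; plain yogurt: 286 g; red lentils: 280 g; tahini: 315 mL

Scaling factor: 14/2 = 7.
couscous: 6 oz × 7 × 28.35 g/oz ÷ 176 g/cup ≈ 7 cup
plain yogurt: (2 tbsp + 2 tsp = 8/3 tbsp) × 7 ÷ 16 tbsp/cup × 245 g/cup ≈ 286 g
red lentils: (3 tbsp + 1 tsp = 10/3 tbsp) × 7 ÷ 16 tbsp/cup × 192 g/cup = 280 g
tahini: 3 tbsp × 7 × 15 mL/tbsp = 315 mL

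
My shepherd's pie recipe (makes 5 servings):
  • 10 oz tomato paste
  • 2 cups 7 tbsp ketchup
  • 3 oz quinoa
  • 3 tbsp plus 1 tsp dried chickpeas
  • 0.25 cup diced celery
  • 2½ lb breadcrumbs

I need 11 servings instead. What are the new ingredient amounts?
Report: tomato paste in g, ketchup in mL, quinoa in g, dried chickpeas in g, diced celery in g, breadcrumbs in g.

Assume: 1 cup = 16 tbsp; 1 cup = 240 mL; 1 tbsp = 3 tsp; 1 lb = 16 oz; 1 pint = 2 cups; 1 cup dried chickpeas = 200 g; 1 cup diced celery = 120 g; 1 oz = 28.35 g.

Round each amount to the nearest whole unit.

Scaling factor: 11/5 = 2.2.
tomato paste: 10 oz × 11/5 × 28.35 g/oz ≈ 624 g
ketchup: (2 cup + 7 tbsp = 2.4375 cup) × 11/5 × 240 mL/cup = 1287 mL
quinoa: 3 oz × 11/5 × 28.35 g/oz ≈ 187 g
dried chickpeas: (3 tbsp + 1 tsp = 10/3 tbsp) × 11/5 ÷ 16 tbsp/cup × 200 g/cup ≈ 92 g
diced celery: 0.25 cup × 11/5 × 120 g/cup = 66 g
breadcrumbs: 2.5 lb × 11/5 × 16 oz/lb × 28.35 g/oz ≈ 2495 g

tomato paste: 624 g; ketchup: 1287 mL; quinoa: 187 g; dried chickpeas: 92 g; diced celery: 66 g; breadcrumbs: 2495 g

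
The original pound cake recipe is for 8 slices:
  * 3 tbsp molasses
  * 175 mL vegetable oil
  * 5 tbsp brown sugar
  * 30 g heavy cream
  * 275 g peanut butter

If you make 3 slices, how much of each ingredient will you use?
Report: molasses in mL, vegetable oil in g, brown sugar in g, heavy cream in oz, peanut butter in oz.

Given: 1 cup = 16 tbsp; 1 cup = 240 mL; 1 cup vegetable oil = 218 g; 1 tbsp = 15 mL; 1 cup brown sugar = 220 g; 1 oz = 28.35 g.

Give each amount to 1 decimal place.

molasses: 16.9 mL; vegetable oil: 59.6 g; brown sugar: 25.8 g; heavy cream: 0.4 oz; peanut butter: 3.6 oz

Scaling factor: 3/8 = 0.375.
molasses: 3 tbsp × 3/8 × 15 mL/tbsp ≈ 16.9 mL
vegetable oil: 175 mL × 3/8 ÷ 240 mL/cup × 218 g/cup ≈ 59.6 g
brown sugar: 5 tbsp × 3/8 ÷ 16 tbsp/cup × 220 g/cup ≈ 25.8 g
heavy cream: 30 g × 3/8 ÷ 28.35 g/oz ≈ 0.4 oz
peanut butter: 275 g × 3/8 ÷ 28.35 g/oz ≈ 3.6 oz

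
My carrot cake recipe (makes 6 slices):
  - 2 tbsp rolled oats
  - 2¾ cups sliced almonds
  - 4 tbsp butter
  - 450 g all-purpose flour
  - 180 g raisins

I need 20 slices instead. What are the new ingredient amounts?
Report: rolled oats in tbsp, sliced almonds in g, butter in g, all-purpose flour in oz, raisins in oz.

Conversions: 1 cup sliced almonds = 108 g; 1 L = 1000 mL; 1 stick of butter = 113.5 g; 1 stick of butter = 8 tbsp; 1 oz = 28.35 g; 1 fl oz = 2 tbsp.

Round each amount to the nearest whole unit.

rolled oats: 7 tbsp; sliced almonds: 990 g; butter: 189 g; all-purpose flour: 53 oz; raisins: 21 oz

Scaling factor: 20/6 = 10/3.
rolled oats: 2 tbsp × 10/3 ≈ 7 tbsp
sliced almonds: 2.75 cup × 10/3 × 108 g/cup = 990 g
butter: 4 tbsp × 10/3 ÷ 8 tbsp/stick × 113.5 g/stick ≈ 189 g
all-purpose flour: 450 g × 10/3 ÷ 28.35 g/oz ≈ 53 oz
raisins: 180 g × 10/3 ÷ 28.35 g/oz ≈ 21 oz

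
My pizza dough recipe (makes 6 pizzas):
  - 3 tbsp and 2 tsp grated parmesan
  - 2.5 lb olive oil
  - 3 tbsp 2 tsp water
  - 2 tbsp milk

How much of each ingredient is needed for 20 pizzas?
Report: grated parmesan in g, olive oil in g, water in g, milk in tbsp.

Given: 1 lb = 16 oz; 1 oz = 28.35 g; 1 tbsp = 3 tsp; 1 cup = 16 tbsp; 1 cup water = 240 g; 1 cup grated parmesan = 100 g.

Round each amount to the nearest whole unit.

grated parmesan: 76 g; olive oil: 3780 g; water: 183 g; milk: 7 tbsp

Scaling factor: 20/6 = 10/3.
grated parmesan: (3 tbsp + 2 tsp = 11/3 tbsp) × 10/3 ÷ 16 tbsp/cup × 100 g/cup ≈ 76 g
olive oil: 2.5 lb × 10/3 × 16 oz/lb × 28.35 g/oz = 3780 g
water: (3 tbsp + 2 tsp = 11/3 tbsp) × 10/3 ÷ 16 tbsp/cup × 240 g/cup ≈ 183 g
milk: 2 tbsp × 10/3 ≈ 7 tbsp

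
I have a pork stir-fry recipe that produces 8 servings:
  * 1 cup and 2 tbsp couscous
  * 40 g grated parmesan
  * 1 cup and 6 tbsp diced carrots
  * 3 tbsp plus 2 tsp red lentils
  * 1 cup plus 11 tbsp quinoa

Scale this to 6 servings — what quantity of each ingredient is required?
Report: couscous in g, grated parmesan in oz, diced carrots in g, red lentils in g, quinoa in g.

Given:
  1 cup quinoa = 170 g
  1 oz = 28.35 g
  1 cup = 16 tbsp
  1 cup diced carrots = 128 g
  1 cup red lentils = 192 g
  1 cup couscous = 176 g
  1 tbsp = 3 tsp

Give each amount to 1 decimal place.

Scaling factor: 6/8 = 3/4 = 0.75.
couscous: (1 cup + 2 tbsp = 1.125 cup) × 3/4 × 176 g/cup = 148.5 g
grated parmesan: 40 g × 3/4 ÷ 28.35 g/oz ≈ 1.1 oz
diced carrots: (1 cup + 6 tbsp = 1.375 cup) × 3/4 × 128 g/cup = 132.0 g
red lentils: (3 tbsp + 2 tsp = 11/3 tbsp) × 3/4 ÷ 16 tbsp/cup × 192 g/cup = 33.0 g
quinoa: (1 cup + 11 tbsp = 1.6875 cup) × 3/4 × 170 g/cup ≈ 215.2 g

couscous: 148.5 g; grated parmesan: 1.1 oz; diced carrots: 132.0 g; red lentils: 33.0 g; quinoa: 215.2 g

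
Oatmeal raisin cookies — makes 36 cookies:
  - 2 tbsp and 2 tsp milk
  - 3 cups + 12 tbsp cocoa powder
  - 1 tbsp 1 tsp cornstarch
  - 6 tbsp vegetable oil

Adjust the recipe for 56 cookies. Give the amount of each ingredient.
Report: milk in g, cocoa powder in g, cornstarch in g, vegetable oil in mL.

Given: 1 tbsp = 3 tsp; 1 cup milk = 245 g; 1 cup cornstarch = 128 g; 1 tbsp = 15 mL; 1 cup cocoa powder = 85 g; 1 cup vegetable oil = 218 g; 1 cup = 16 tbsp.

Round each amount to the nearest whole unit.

milk: 64 g; cocoa powder: 496 g; cornstarch: 17 g; vegetable oil: 140 mL

Scaling factor: 56/36 = 14/9.
milk: (2 tbsp + 2 tsp = 8/3 tbsp) × 14/9 ÷ 16 tbsp/cup × 245 g/cup ≈ 64 g
cocoa powder: (3 cup + 12 tbsp = 3.75 cup) × 14/9 × 85 g/cup ≈ 496 g
cornstarch: (1 tbsp + 1 tsp = 4/3 tbsp) × 14/9 ÷ 16 tbsp/cup × 128 g/cup ≈ 17 g
vegetable oil: 6 tbsp × 14/9 × 15 mL/tbsp = 140 mL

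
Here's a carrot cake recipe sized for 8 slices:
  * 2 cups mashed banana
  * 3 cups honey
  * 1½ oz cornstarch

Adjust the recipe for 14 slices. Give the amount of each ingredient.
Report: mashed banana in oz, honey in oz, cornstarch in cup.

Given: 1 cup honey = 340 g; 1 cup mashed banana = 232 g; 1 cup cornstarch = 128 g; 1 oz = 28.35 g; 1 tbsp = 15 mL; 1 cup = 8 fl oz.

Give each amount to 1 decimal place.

Scaling factor: 14/8 = 7/4 = 1.75.
mashed banana: 2 cup × 7/4 × 232 g/cup ÷ 28.35 g/oz ≈ 28.6 oz
honey: 3 cup × 7/4 × 340 g/cup ÷ 28.35 g/oz ≈ 63.0 oz
cornstarch: 1.5 oz × 7/4 × 28.35 g/oz ÷ 128 g/cup ≈ 0.6 cup

mashed banana: 28.6 oz; honey: 63.0 oz; cornstarch: 0.6 cup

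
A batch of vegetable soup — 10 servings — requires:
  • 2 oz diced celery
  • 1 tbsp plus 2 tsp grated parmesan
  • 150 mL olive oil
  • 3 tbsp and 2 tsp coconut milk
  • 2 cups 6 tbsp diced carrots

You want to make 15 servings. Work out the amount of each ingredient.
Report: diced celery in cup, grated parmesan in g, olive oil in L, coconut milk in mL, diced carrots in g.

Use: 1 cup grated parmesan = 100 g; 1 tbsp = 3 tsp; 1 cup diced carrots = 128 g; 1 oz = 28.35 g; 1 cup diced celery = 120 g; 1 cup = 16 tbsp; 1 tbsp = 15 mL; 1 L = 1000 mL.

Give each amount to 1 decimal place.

diced celery: 0.7 cup; grated parmesan: 15.6 g; olive oil: 0.2 L; coconut milk: 82.5 mL; diced carrots: 456.0 g

Scaling factor: 15/10 = 3/2 = 1.5.
diced celery: 2 oz × 3/2 × 28.35 g/oz ÷ 120 g/cup ≈ 0.7 cup
grated parmesan: (1 tbsp + 2 tsp = 5/3 tbsp) × 3/2 ÷ 16 tbsp/cup × 100 g/cup ≈ 15.6 g
olive oil: 150 mL × 3/2 ÷ 1000 mL/L ≈ 0.2 L
coconut milk: (3 tbsp + 2 tsp = 11/3 tbsp) × 3/2 × 15 mL/tbsp = 82.5 mL
diced carrots: (2 cup + 6 tbsp = 2.375 cup) × 3/2 × 128 g/cup = 456.0 g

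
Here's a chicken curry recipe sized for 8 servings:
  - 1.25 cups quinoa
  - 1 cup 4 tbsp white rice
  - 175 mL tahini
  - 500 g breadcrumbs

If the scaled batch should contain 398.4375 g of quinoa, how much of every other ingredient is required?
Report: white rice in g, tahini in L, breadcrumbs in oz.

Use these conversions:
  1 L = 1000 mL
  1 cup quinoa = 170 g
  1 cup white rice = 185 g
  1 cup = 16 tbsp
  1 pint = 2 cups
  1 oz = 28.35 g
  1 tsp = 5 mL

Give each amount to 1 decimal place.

The original recipe has 212.5 g of quinoa, so the scaling factor is 398.4375 ÷ 212.5 = 15/8 = 1.875.
white rice: (1 cup + 4 tbsp = 1.25 cup) × 15/8 × 185 g/cup ≈ 433.6 g
tahini: 175 mL × 15/8 ÷ 1000 mL/L ≈ 0.3 L
breadcrumbs: 500 g × 15/8 ÷ 28.35 g/oz ≈ 33.1 oz

white rice: 433.6 g; tahini: 0.3 L; breadcrumbs: 33.1 oz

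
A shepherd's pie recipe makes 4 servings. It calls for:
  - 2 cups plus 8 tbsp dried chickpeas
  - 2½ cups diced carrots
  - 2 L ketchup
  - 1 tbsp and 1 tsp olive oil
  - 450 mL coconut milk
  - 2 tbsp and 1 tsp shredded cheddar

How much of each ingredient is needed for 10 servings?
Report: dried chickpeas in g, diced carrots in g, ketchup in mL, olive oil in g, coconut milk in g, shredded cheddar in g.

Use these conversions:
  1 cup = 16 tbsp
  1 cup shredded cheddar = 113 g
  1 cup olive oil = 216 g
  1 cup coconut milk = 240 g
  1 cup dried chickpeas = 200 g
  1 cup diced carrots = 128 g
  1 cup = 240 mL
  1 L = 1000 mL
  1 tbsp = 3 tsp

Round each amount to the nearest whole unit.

Scaling factor: 10/4 = 5/2 = 2.5.
dried chickpeas: (2 cup + 8 tbsp = 2.5 cup) × 5/2 × 200 g/cup = 1250 g
diced carrots: 2.5 cup × 5/2 × 128 g/cup = 800 g
ketchup: 2 L × 5/2 × 1000 mL/L = 5000 mL
olive oil: (1 tbsp + 1 tsp = 4/3 tbsp) × 5/2 ÷ 16 tbsp/cup × 216 g/cup = 45 g
coconut milk: 450 mL × 5/2 ÷ 240 mL/cup × 240 g/cup = 1125 g
shredded cheddar: (2 tbsp + 1 tsp = 7/3 tbsp) × 5/2 ÷ 16 tbsp/cup × 113 g/cup ≈ 41 g

dried chickpeas: 1250 g; diced carrots: 800 g; ketchup: 5000 mL; olive oil: 45 g; coconut milk: 1125 g; shredded cheddar: 41 g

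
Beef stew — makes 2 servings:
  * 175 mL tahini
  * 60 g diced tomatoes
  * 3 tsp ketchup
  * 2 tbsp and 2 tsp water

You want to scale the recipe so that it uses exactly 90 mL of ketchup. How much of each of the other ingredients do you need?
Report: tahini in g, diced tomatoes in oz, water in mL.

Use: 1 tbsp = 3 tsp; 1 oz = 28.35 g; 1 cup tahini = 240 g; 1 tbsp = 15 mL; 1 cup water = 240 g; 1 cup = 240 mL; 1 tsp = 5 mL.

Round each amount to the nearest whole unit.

tahini: 1050 g; diced tomatoes: 13 oz; water: 240 mL

The original recipe has 15 mL of ketchup, so the scaling factor is 90 ÷ 15 = 6.
tahini: 175 mL × 6 ÷ 240 mL/cup × 240 g/cup = 1050 g
diced tomatoes: 60 g × 6 ÷ 28.35 g/oz ≈ 13 oz
water: (2 tbsp + 2 tsp = 8/3 tbsp) × 6 × 15 mL/tbsp = 240 mL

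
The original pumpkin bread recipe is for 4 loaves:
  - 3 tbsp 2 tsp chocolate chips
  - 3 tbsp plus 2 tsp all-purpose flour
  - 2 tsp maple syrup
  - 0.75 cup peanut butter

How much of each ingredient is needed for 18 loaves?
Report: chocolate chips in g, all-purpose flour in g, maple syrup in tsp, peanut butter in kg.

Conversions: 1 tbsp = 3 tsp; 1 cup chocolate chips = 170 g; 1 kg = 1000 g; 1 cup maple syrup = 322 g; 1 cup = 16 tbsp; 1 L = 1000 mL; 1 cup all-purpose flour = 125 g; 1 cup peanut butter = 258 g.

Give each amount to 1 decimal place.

chocolate chips: 175.3 g; all-purpose flour: 128.9 g; maple syrup: 9.0 tsp; peanut butter: 0.9 kg

Scaling factor: 18/4 = 9/2 = 4.5.
chocolate chips: (3 tbsp + 2 tsp = 11/3 tbsp) × 9/2 ÷ 16 tbsp/cup × 170 g/cup ≈ 175.3 g
all-purpose flour: (3 tbsp + 2 tsp = 11/3 tbsp) × 9/2 ÷ 16 tbsp/cup × 125 g/cup ≈ 128.9 g
maple syrup: 2 tsp × 9/2 = 9.0 tsp
peanut butter: 0.75 cup × 9/2 × 258 g/cup ÷ 1000 g/kg ≈ 0.9 kg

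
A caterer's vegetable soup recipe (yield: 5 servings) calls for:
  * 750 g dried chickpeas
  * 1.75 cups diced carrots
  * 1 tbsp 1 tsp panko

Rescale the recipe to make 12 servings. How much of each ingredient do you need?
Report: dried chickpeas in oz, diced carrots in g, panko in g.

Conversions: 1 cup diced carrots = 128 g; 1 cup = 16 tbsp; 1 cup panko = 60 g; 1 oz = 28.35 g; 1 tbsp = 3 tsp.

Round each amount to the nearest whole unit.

Scaling factor: 12/5 = 2.4.
dried chickpeas: 750 g × 12/5 ÷ 28.35 g/oz ≈ 63 oz
diced carrots: 1.75 cup × 12/5 × 128 g/cup ≈ 538 g
panko: (1 tbsp + 1 tsp = 4/3 tbsp) × 12/5 ÷ 16 tbsp/cup × 60 g/cup = 12 g

dried chickpeas: 63 oz; diced carrots: 538 g; panko: 12 g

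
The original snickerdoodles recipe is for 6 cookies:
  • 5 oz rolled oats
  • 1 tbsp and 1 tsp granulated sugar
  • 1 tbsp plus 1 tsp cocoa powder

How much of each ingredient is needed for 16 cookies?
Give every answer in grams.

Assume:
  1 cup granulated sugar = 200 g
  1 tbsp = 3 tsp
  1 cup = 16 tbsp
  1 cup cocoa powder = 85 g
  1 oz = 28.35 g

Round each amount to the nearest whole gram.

rolled oats: 378 g; granulated sugar: 44 g; cocoa powder: 19 g

Scaling factor: 16/6 = 8/3.
rolled oats: 5 oz × 8/3 × 28.35 g/oz = 378 g
granulated sugar: (1 tbsp + 1 tsp = 4/3 tbsp) × 8/3 ÷ 16 tbsp/cup × 200 g/cup ≈ 44 g
cocoa powder: (1 tbsp + 1 tsp = 4/3 tbsp) × 8/3 ÷ 16 tbsp/cup × 85 g/cup ≈ 19 g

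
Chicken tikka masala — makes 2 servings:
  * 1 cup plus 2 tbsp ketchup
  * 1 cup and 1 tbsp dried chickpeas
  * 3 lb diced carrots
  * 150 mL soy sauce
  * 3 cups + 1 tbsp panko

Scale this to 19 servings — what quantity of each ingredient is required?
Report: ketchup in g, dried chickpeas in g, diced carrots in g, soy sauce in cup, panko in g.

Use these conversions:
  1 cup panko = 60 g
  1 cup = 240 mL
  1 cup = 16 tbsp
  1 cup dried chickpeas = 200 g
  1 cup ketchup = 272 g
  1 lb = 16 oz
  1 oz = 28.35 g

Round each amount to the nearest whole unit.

ketchup: 2907 g; dried chickpeas: 2019 g; diced carrots: 12928 g; soy sauce: 6 cup; panko: 1746 g

Scaling factor: 19/2 = 9.5.
ketchup: (1 cup + 2 tbsp = 1.125 cup) × 19/2 × 272 g/cup = 2907 g
dried chickpeas: (1 cup + 1 tbsp = 1.0625 cup) × 19/2 × 200 g/cup ≈ 2019 g
diced carrots: 3 lb × 19/2 × 16 oz/lb × 28.35 g/oz ≈ 12928 g
soy sauce: 150 mL × 19/2 ÷ 240 mL/cup ≈ 6 cup
panko: (3 cup + 1 tbsp = 3.0625 cup) × 19/2 × 60 g/cup ≈ 1746 g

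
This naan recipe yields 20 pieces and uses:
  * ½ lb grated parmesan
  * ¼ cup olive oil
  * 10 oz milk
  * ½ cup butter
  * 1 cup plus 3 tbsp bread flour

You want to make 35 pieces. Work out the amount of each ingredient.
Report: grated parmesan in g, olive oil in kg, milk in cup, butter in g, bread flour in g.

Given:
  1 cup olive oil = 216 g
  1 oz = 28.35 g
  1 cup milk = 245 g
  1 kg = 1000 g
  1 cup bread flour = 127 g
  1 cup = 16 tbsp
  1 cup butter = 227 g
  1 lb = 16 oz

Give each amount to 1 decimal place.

Scaling factor: 35/20 = 7/4 = 1.75.
grated parmesan: 0.5 lb × 7/4 × 16 oz/lb × 28.35 g/oz = 396.9 g
olive oil: 0.25 cup × 7/4 × 216 g/cup ÷ 1000 g/kg ≈ 0.1 kg
milk: 10 oz × 7/4 × 28.35 g/oz ÷ 245 g/cup ≈ 2.0 cup
butter: 0.5 cup × 7/4 × 227 g/cup ≈ 198.6 g
bread flour: (1 cup + 3 tbsp = 1.1875 cup) × 7/4 × 127 g/cup ≈ 263.9 g

grated parmesan: 396.9 g; olive oil: 0.1 kg; milk: 2.0 cup; butter: 198.6 g; bread flour: 263.9 g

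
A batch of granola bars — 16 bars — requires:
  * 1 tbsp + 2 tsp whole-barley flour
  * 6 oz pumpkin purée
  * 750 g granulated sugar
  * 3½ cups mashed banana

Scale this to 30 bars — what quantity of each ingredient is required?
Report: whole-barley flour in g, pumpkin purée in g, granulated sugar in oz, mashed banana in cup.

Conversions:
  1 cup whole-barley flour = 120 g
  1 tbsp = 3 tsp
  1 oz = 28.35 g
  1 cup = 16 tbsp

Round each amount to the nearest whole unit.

Scaling factor: 30/16 = 15/8 = 1.875.
whole-barley flour: (1 tbsp + 2 tsp = 5/3 tbsp) × 15/8 ÷ 16 tbsp/cup × 120 g/cup ≈ 23 g
pumpkin purée: 6 oz × 15/8 × 28.35 g/oz ≈ 319 g
granulated sugar: 750 g × 15/8 ÷ 28.35 g/oz ≈ 50 oz
mashed banana: 3.5 cup × 15/8 ≈ 7 cup

whole-barley flour: 23 g; pumpkin purée: 319 g; granulated sugar: 50 oz; mashed banana: 7 cup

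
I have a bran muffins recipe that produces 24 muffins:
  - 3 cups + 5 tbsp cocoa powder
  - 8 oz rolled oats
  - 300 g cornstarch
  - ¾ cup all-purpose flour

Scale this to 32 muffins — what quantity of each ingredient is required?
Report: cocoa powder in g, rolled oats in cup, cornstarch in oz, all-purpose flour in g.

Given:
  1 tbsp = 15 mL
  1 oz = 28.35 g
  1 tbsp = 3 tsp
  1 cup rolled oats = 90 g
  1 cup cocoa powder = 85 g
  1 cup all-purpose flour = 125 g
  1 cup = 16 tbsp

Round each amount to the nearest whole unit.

Scaling factor: 32/24 = 4/3.
cocoa powder: (3 cup + 5 tbsp = 3.3125 cup) × 4/3 × 85 g/cup ≈ 375 g
rolled oats: 8 oz × 4/3 × 28.35 g/oz ÷ 90 g/cup ≈ 3 cup
cornstarch: 300 g × 4/3 ÷ 28.35 g/oz ≈ 14 oz
all-purpose flour: 0.75 cup × 4/3 × 125 g/cup = 125 g

cocoa powder: 375 g; rolled oats: 3 cup; cornstarch: 14 oz; all-purpose flour: 125 g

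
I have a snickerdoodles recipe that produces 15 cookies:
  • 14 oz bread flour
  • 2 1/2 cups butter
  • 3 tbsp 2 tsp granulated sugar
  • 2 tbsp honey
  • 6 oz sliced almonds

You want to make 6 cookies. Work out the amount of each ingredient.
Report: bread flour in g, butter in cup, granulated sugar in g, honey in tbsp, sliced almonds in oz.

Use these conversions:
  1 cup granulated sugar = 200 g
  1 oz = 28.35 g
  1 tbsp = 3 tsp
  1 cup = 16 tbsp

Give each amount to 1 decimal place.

bread flour: 158.8 g; butter: 1.0 cup; granulated sugar: 18.3 g; honey: 0.8 tbsp; sliced almonds: 2.4 oz

Scaling factor: 6/15 = 2/5 = 0.4.
bread flour: 14 oz × 2/5 × 28.35 g/oz ≈ 158.8 g
butter: 2.5 cup × 2/5 = 1.0 cup
granulated sugar: (3 tbsp + 2 tsp = 11/3 tbsp) × 2/5 ÷ 16 tbsp/cup × 200 g/cup ≈ 18.3 g
honey: 2 tbsp × 2/5 = 0.8 tbsp
sliced almonds: 6 oz × 2/5 = 2.4 oz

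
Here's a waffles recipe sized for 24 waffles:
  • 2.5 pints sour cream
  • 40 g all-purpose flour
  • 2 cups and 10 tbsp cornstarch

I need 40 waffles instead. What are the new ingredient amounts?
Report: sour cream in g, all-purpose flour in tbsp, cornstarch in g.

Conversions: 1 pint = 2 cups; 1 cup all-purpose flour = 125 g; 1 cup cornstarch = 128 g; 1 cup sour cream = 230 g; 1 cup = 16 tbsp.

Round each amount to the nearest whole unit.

Scaling factor: 40/24 = 5/3.
sour cream: 2.5 pint × 5/3 × 2 cup/pint × 230 g/cup ≈ 1917 g
all-purpose flour: 40 g × 5/3 ÷ 125 g/cup × 16 tbsp/cup ≈ 9 tbsp
cornstarch: (2 cup + 10 tbsp = 2.625 cup) × 5/3 × 128 g/cup = 560 g

sour cream: 1917 g; all-purpose flour: 9 tbsp; cornstarch: 560 g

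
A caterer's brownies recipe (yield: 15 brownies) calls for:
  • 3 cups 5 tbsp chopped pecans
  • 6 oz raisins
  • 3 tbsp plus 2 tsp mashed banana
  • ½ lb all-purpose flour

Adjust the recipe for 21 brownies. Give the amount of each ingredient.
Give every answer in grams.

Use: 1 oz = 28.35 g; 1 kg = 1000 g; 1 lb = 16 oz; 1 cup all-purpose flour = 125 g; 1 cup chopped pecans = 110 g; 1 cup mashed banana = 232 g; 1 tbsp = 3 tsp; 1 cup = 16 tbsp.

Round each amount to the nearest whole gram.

Scaling factor: 21/15 = 7/5 = 1.4.
chopped pecans: (3 cup + 5 tbsp = 3.3125 cup) × 7/5 × 110 g/cup ≈ 510 g
raisins: 6 oz × 7/5 × 28.35 g/oz ≈ 238 g
mashed banana: (3 tbsp + 2 tsp = 11/3 tbsp) × 7/5 ÷ 16 tbsp/cup × 232 g/cup ≈ 74 g
all-purpose flour: 0.5 lb × 7/5 × 16 oz/lb × 28.35 g/oz ≈ 318 g

chopped pecans: 510 g; raisins: 238 g; mashed banana: 74 g; all-purpose flour: 318 g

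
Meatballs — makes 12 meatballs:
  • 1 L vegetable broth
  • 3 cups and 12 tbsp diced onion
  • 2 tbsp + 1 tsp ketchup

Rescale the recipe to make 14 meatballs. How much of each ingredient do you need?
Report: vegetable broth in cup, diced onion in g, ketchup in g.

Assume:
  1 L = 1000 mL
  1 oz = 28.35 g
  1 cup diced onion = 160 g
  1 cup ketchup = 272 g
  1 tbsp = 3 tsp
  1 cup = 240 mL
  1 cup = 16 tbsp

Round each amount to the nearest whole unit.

vegetable broth: 5 cup; diced onion: 700 g; ketchup: 46 g

Scaling factor: 14/12 = 7/6.
vegetable broth: 1 L × 7/6 × 1000 mL/L ÷ 240 mL/cup ≈ 5 cup
diced onion: (3 cup + 12 tbsp = 3.75 cup) × 7/6 × 160 g/cup = 700 g
ketchup: (2 tbsp + 1 tsp = 7/3 tbsp) × 7/6 ÷ 16 tbsp/cup × 272 g/cup ≈ 46 g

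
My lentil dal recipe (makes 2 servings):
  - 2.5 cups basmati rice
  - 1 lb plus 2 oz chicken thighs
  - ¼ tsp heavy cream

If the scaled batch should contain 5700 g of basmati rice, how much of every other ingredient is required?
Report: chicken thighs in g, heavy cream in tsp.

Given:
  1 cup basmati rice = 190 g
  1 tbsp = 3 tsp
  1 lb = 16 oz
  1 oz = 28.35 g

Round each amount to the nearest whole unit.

chicken thighs: 6124 g; heavy cream: 3 tsp

The original recipe has 475 g of basmati rice, so the scaling factor is 5700 ÷ 475 = 12.
chicken thighs: (1 lb + 2 oz = 1.125 lb) × 12 × 16 oz/lb × 28.35 g/oz ≈ 6124 g
heavy cream: 0.25 tsp × 12 = 3 tsp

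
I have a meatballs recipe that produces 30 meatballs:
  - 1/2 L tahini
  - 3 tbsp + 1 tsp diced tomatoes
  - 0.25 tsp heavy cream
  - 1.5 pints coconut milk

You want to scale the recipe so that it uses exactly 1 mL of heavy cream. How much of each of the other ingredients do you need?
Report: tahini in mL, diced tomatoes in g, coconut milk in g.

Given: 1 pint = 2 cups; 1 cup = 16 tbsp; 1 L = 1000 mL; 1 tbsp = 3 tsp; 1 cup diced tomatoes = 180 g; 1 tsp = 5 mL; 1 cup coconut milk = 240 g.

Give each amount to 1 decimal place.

tahini: 400.0 mL; diced tomatoes: 30.0 g; coconut milk: 576.0 g

The original recipe has 1.25 mL of heavy cream, so the scaling factor is 1 ÷ 1.25 = 4/5 = 0.8.
tahini: 0.5 L × 4/5 × 1000 mL/L = 400.0 mL
diced tomatoes: (3 tbsp + 1 tsp = 10/3 tbsp) × 4/5 ÷ 16 tbsp/cup × 180 g/cup = 30.0 g
coconut milk: 1.5 pint × 4/5 × 2 cup/pint × 240 g/cup = 576.0 g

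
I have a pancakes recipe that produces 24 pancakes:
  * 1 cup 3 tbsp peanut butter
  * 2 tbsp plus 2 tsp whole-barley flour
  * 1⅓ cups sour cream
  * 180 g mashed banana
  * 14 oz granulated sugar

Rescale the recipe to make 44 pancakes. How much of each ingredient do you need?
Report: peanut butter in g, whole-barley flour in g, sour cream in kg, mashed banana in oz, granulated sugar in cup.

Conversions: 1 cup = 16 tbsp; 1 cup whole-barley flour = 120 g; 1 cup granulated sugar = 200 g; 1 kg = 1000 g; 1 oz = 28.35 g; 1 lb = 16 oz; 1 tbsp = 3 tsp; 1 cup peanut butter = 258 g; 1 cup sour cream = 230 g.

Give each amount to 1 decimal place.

Scaling factor: 44/24 = 11/6.
peanut butter: (1 cup + 3 tbsp = 1.1875 cup) × 11/6 × 258 g/cup ≈ 561.7 g
whole-barley flour: (2 tbsp + 2 tsp = 8/3 tbsp) × 11/6 ÷ 16 tbsp/cup × 120 g/cup ≈ 36.7 g
sour cream: 4/3 cup × 11/6 × 230 g/cup ÷ 1000 g/kg ≈ 0.6 kg
mashed banana: 180 g × 11/6 ÷ 28.35 g/oz ≈ 11.6 oz
granulated sugar: 14 oz × 11/6 × 28.35 g/oz ÷ 200 g/cup ≈ 3.6 cup

peanut butter: 561.7 g; whole-barley flour: 36.7 g; sour cream: 0.6 kg; mashed banana: 11.6 oz; granulated sugar: 3.6 cup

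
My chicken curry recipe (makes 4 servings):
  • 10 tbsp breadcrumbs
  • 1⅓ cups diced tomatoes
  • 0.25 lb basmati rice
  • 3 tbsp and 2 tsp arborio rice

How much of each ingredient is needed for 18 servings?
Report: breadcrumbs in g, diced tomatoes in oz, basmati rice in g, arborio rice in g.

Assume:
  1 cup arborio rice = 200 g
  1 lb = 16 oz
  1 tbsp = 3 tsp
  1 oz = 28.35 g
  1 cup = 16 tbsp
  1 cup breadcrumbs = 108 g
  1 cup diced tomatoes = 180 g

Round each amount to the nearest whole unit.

Scaling factor: 18/4 = 9/2 = 4.5.
breadcrumbs: 10 tbsp × 9/2 ÷ 16 tbsp/cup × 108 g/cup ≈ 304 g
diced tomatoes: 4/3 cup × 9/2 × 180 g/cup ÷ 28.35 g/oz ≈ 38 oz
basmati rice: 0.25 lb × 9/2 × 16 oz/lb × 28.35 g/oz ≈ 510 g
arborio rice: (3 tbsp + 2 tsp = 11/3 tbsp) × 9/2 ÷ 16 tbsp/cup × 200 g/cup ≈ 206 g

breadcrumbs: 304 g; diced tomatoes: 38 oz; basmati rice: 510 g; arborio rice: 206 g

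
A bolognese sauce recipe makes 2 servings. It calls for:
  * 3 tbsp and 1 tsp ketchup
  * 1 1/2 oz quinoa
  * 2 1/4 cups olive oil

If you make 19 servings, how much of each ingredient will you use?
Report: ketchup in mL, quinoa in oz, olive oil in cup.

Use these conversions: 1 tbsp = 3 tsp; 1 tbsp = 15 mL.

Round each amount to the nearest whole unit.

ketchup: 475 mL; quinoa: 14 oz; olive oil: 21 cup

Scaling factor: 19/2 = 9.5.
ketchup: (3 tbsp + 1 tsp = 10/3 tbsp) × 19/2 × 15 mL/tbsp = 475 mL
quinoa: 1.5 oz × 19/2 ≈ 14 oz
olive oil: 2.25 cup × 19/2 ≈ 21 cup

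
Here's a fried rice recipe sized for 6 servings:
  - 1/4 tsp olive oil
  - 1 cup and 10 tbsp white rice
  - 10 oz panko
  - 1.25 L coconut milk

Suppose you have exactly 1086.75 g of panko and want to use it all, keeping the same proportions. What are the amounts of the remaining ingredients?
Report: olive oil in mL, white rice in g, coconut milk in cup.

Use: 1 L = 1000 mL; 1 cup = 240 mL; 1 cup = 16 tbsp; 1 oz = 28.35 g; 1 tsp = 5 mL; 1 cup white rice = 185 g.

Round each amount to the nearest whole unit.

The original recipe has 283.5 g of panko, so the scaling factor is 1086.75 ÷ 283.5 = 23/6.
olive oil: 0.25 tsp × 23/6 × 5 mL/tsp ≈ 5 mL
white rice: (1 cup + 10 tbsp = 1.625 cup) × 23/6 × 185 g/cup ≈ 1152 g
coconut milk: 1.25 L × 23/6 × 1000 mL/L ÷ 240 mL/cup ≈ 20 cup

olive oil: 5 mL; white rice: 1152 g; coconut milk: 20 cup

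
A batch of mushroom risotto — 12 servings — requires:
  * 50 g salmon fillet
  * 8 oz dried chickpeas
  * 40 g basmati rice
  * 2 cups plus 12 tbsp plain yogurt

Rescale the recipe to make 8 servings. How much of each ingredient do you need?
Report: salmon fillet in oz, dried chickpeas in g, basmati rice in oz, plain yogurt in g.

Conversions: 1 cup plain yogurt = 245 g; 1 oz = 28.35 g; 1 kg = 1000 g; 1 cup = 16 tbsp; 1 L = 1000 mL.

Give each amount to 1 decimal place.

salmon fillet: 1.2 oz; dried chickpeas: 151.2 g; basmati rice: 0.9 oz; plain yogurt: 449.2 g

Scaling factor: 8/12 = 2/3.
salmon fillet: 50 g × 2/3 ÷ 28.35 g/oz ≈ 1.2 oz
dried chickpeas: 8 oz × 2/3 × 28.35 g/oz = 151.2 g
basmati rice: 40 g × 2/3 ÷ 28.35 g/oz ≈ 0.9 oz
plain yogurt: (2 cup + 12 tbsp = 2.75 cup) × 2/3 × 245 g/cup ≈ 449.2 g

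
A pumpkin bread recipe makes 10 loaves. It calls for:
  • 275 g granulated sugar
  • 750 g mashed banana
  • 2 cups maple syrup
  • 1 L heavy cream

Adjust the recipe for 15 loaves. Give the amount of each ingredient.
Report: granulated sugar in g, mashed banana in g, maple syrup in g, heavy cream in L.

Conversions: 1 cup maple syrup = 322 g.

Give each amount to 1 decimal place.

granulated sugar: 412.5 g; mashed banana: 1125.0 g; maple syrup: 966.0 g; heavy cream: 1.5 L

Scaling factor: 15/10 = 3/2 = 1.5.
granulated sugar: 275 g × 3/2 = 412.5 g
mashed banana: 750 g × 3/2 = 1125.0 g
maple syrup: 2 cup × 3/2 × 322 g/cup = 966.0 g
heavy cream: 1 L × 3/2 = 1.5 L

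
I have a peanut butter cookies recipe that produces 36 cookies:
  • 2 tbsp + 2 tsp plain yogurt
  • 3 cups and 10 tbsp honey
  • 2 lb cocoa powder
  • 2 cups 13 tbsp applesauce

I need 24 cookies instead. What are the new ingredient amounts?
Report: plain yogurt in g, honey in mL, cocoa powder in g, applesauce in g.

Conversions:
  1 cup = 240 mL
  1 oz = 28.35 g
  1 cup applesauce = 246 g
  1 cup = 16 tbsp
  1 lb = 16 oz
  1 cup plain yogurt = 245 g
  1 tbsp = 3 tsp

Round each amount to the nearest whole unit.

plain yogurt: 27 g; honey: 580 mL; cocoa powder: 605 g; applesauce: 461 g

Scaling factor: 24/36 = 2/3.
plain yogurt: (2 tbsp + 2 tsp = 8/3 tbsp) × 2/3 ÷ 16 tbsp/cup × 245 g/cup ≈ 27 g
honey: (3 cup + 10 tbsp = 3.625 cup) × 2/3 × 240 mL/cup = 580 mL
cocoa powder: 2 lb × 2/3 × 16 oz/lb × 28.35 g/oz ≈ 605 g
applesauce: (2 cup + 13 tbsp = 2.8125 cup) × 2/3 × 246 g/cup ≈ 461 g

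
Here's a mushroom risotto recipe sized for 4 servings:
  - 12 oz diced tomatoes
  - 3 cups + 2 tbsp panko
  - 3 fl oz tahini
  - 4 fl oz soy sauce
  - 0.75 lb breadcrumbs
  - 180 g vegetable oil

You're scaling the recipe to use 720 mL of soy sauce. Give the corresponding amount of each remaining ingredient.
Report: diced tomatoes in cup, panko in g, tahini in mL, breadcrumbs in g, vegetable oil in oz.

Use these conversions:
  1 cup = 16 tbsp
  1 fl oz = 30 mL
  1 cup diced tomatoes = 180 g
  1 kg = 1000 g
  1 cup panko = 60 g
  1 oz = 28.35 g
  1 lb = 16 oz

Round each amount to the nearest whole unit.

diced tomatoes: 11 cup; panko: 1125 g; tahini: 540 mL; breadcrumbs: 2041 g; vegetable oil: 38 oz

The original recipe has 120 mL of soy sauce, so the scaling factor is 720 ÷ 120 = 6.
diced tomatoes: 12 oz × 6 × 28.35 g/oz ÷ 180 g/cup ≈ 11 cup
panko: (3 cup + 2 tbsp = 3.125 cup) × 6 × 60 g/cup = 1125 g
tahini: 3 fl oz × 6 × 30 mL/fl oz = 540 mL
breadcrumbs: 0.75 lb × 6 × 16 oz/lb × 28.35 g/oz ≈ 2041 g
vegetable oil: 180 g × 6 ÷ 28.35 g/oz ≈ 38 oz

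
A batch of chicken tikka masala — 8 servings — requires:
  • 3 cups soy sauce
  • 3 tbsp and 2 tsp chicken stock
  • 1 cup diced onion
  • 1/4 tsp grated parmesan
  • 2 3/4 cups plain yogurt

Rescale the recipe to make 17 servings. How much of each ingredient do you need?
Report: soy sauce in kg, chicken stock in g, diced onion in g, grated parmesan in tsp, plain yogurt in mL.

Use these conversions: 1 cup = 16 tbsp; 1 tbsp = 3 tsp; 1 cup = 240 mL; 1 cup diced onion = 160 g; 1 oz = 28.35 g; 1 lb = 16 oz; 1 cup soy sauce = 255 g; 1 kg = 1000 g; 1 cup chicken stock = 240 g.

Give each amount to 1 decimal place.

Scaling factor: 17/8 = 2.125.
soy sauce: 3 cup × 17/8 × 255 g/cup ÷ 1000 g/kg ≈ 1.6 kg
chicken stock: (3 tbsp + 2 tsp = 11/3 tbsp) × 17/8 ÷ 16 tbsp/cup × 240 g/cup ≈ 116.9 g
diced onion: 1 cup × 17/8 × 160 g/cup = 340.0 g
grated parmesan: 0.25 tsp × 17/8 ≈ 0.5 tsp
plain yogurt: 2.75 cup × 17/8 × 240 mL/cup = 1402.5 mL

soy sauce: 1.6 kg; chicken stock: 116.9 g; diced onion: 340.0 g; grated parmesan: 0.5 tsp; plain yogurt: 1402.5 mL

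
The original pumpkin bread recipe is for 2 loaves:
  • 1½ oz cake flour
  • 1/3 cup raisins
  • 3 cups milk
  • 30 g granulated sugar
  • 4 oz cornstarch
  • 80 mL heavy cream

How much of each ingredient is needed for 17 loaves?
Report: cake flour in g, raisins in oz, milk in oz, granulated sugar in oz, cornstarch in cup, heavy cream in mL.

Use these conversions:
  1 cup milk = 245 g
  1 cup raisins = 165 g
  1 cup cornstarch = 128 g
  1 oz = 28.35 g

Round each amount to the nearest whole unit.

Scaling factor: 17/2 = 8.5.
cake flour: 1.5 oz × 17/2 × 28.35 g/oz ≈ 361 g
raisins: 1/3 cup × 17/2 × 165 g/cup ÷ 28.35 g/oz ≈ 16 oz
milk: 3 cup × 17/2 × 245 g/cup ÷ 28.35 g/oz ≈ 220 oz
granulated sugar: 30 g × 17/2 ÷ 28.35 g/oz ≈ 9 oz
cornstarch: 4 oz × 17/2 × 28.35 g/oz ÷ 128 g/cup ≈ 8 cup
heavy cream: 80 mL × 17/2 = 680 mL

cake flour: 361 g; raisins: 16 oz; milk: 220 oz; granulated sugar: 9 oz; cornstarch: 8 cup; heavy cream: 680 mL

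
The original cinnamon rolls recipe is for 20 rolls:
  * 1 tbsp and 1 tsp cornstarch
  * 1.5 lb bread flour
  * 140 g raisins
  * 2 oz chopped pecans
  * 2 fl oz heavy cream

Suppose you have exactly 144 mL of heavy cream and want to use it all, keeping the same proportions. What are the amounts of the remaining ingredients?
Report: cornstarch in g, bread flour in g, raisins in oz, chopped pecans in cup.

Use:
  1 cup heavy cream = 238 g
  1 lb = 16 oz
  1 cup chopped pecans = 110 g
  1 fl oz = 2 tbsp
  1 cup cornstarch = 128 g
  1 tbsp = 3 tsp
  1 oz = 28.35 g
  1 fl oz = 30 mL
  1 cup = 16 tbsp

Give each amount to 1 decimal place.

The original recipe has 60 mL of heavy cream, so the scaling factor is 144 ÷ 60 = 12/5 = 2.4.
cornstarch: (1 tbsp + 1 tsp = 4/3 tbsp) × 12/5 ÷ 16 tbsp/cup × 128 g/cup = 25.6 g
bread flour: 1.5 lb × 12/5 × 16 oz/lb × 28.35 g/oz ≈ 1633.0 g
raisins: 140 g × 12/5 ÷ 28.35 g/oz ≈ 11.9 oz
chopped pecans: 2 oz × 12/5 × 28.35 g/oz ÷ 110 g/cup ≈ 1.2 cup

cornstarch: 25.6 g; bread flour: 1633.0 g; raisins: 11.9 oz; chopped pecans: 1.2 cup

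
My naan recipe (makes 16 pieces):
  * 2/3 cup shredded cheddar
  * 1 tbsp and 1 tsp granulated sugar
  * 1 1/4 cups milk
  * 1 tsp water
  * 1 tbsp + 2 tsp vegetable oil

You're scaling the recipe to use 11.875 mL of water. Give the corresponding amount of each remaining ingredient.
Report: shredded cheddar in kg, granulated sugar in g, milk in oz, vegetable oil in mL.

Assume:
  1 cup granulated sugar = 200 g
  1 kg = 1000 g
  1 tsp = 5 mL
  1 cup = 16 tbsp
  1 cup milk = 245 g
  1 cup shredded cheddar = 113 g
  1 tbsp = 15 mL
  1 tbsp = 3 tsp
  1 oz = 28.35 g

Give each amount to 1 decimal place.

The original recipe has 5 mL of water, so the scaling factor is 11.875 ÷ 5 = 19/8 = 2.375.
shredded cheddar: 2/3 cup × 19/8 × 113 g/cup ÷ 1000 g/kg ≈ 0.2 kg
granulated sugar: (1 tbsp + 1 tsp = 4/3 tbsp) × 19/8 ÷ 16 tbsp/cup × 200 g/cup ≈ 39.6 g
milk: 1.25 cup × 19/8 × 245 g/cup ÷ 28.35 g/oz ≈ 25.7 oz
vegetable oil: (1 tbsp + 2 tsp = 5/3 tbsp) × 19/8 × 15 mL/tbsp ≈ 59.4 mL

shredded cheddar: 0.2 kg; granulated sugar: 39.6 g; milk: 25.7 oz; vegetable oil: 59.4 mL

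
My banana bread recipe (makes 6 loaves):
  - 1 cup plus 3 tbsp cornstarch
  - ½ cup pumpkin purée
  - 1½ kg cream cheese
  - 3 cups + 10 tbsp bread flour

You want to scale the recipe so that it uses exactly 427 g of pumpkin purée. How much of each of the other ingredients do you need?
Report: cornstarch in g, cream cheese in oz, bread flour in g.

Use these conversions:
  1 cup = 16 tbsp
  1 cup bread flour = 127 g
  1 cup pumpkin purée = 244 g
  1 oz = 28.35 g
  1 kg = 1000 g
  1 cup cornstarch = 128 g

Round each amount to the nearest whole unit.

cornstarch: 532 g; cream cheese: 185 oz; bread flour: 1611 g

The original recipe has 122 g of pumpkin purée, so the scaling factor is 427 ÷ 122 = 7/2 = 3.5.
cornstarch: (1 cup + 3 tbsp = 1.1875 cup) × 7/2 × 128 g/cup = 532 g
cream cheese: 1.5 kg × 7/2 × 1000 g/kg ÷ 28.35 g/oz ≈ 185 oz
bread flour: (3 cup + 10 tbsp = 3.625 cup) × 7/2 × 127 g/cup ≈ 1611 g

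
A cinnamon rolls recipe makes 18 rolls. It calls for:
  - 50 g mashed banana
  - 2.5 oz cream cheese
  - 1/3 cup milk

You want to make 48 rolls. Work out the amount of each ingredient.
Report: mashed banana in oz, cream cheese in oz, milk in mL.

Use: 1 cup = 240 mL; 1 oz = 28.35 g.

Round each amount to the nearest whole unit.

mashed banana: 5 oz; cream cheese: 7 oz; milk: 213 mL

Scaling factor: 48/18 = 8/3.
mashed banana: 50 g × 8/3 ÷ 28.35 g/oz ≈ 5 oz
cream cheese: 2.5 oz × 8/3 ≈ 7 oz
milk: 1/3 cup × 8/3 × 240 mL/cup ≈ 213 mL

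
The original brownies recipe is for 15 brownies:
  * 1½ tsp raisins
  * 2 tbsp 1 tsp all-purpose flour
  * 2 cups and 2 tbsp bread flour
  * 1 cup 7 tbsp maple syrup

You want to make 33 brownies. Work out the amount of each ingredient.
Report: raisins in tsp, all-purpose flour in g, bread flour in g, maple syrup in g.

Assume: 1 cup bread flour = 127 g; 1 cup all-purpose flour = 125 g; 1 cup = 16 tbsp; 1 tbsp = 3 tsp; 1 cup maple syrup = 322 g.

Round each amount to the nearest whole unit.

Scaling factor: 33/15 = 11/5 = 2.2.
raisins: 1.5 tsp × 11/5 ≈ 3 tsp
all-purpose flour: (2 tbsp + 1 tsp = 7/3 tbsp) × 11/5 ÷ 16 tbsp/cup × 125 g/cup ≈ 40 g
bread flour: (2 cup + 2 tbsp = 2.125 cup) × 11/5 × 127 g/cup ≈ 594 g
maple syrup: (1 cup + 7 tbsp = 1.4375 cup) × 11/5 × 322 g/cup ≈ 1018 g

raisins: 3 tsp; all-purpose flour: 40 g; bread flour: 594 g; maple syrup: 1018 g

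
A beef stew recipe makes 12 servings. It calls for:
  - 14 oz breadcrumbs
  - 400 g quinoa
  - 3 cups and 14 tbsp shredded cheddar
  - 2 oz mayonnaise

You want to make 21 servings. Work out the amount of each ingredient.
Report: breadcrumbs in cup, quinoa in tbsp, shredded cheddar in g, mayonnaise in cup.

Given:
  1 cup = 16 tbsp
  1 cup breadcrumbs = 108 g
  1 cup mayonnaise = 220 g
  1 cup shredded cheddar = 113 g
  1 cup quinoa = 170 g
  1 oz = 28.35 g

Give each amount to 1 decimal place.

breadcrumbs: 6.4 cup; quinoa: 65.9 tbsp; shredded cheddar: 766.3 g; mayonnaise: 0.5 cup

Scaling factor: 21/12 = 7/4 = 1.75.
breadcrumbs: 14 oz × 7/4 × 28.35 g/oz ÷ 108 g/cup ≈ 6.4 cup
quinoa: 400 g × 7/4 ÷ 170 g/cup × 16 tbsp/cup ≈ 65.9 tbsp
shredded cheddar: (3 cup + 14 tbsp = 3.875 cup) × 7/4 × 113 g/cup ≈ 766.3 g
mayonnaise: 2 oz × 7/4 × 28.35 g/oz ÷ 220 g/cup ≈ 0.5 cup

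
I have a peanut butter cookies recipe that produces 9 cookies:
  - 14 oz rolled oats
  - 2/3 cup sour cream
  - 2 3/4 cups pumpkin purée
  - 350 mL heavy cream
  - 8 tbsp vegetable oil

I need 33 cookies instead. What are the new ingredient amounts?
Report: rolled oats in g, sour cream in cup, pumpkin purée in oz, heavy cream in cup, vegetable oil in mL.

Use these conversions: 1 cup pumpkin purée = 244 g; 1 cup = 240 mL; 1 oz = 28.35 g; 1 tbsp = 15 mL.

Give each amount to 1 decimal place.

Scaling factor: 33/9 = 11/3.
rolled oats: 14 oz × 11/3 × 28.35 g/oz = 1455.3 g
sour cream: 2/3 cup × 11/3 ≈ 2.4 cup
pumpkin purée: 2.75 cup × 11/3 × 244 g/cup ÷ 28.35 g/oz ≈ 86.8 oz
heavy cream: 350 mL × 11/3 ÷ 240 mL/cup ≈ 5.3 cup
vegetable oil: 8 tbsp × 11/3 × 15 mL/tbsp = 440.0 mL

rolled oats: 1455.3 g; sour cream: 2.4 cup; pumpkin purée: 86.8 oz; heavy cream: 5.3 cup; vegetable oil: 440.0 mL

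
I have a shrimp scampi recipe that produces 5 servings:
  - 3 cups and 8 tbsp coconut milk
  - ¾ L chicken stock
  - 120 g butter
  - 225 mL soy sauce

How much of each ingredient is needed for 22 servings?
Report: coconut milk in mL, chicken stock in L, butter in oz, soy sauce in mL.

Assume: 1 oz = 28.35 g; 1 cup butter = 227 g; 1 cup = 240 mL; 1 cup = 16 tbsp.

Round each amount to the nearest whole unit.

Scaling factor: 22/5 = 4.4.
coconut milk: (3 cup + 8 tbsp = 3.5 cup) × 22/5 × 240 mL/cup = 3696 mL
chicken stock: 0.75 L × 22/5 ≈ 3 L
butter: 120 g × 22/5 ÷ 28.35 g/oz ≈ 19 oz
soy sauce: 225 mL × 22/5 = 990 mL

coconut milk: 3696 mL; chicken stock: 3 L; butter: 19 oz; soy sauce: 990 mL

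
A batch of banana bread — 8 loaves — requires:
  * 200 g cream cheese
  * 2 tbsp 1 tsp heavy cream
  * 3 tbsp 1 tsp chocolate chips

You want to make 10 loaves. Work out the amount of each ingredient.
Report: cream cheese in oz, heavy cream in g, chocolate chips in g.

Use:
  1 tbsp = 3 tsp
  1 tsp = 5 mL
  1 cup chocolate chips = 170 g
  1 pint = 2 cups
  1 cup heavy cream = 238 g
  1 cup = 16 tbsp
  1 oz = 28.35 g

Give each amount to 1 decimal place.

Scaling factor: 10/8 = 5/4 = 1.25.
cream cheese: 200 g × 5/4 ÷ 28.35 g/oz ≈ 8.8 oz
heavy cream: (2 tbsp + 1 tsp = 7/3 tbsp) × 5/4 ÷ 16 tbsp/cup × 238 g/cup ≈ 43.4 g
chocolate chips: (3 tbsp + 1 tsp = 10/3 tbsp) × 5/4 ÷ 16 tbsp/cup × 170 g/cup ≈ 44.3 g

cream cheese: 8.8 oz; heavy cream: 43.4 g; chocolate chips: 44.3 g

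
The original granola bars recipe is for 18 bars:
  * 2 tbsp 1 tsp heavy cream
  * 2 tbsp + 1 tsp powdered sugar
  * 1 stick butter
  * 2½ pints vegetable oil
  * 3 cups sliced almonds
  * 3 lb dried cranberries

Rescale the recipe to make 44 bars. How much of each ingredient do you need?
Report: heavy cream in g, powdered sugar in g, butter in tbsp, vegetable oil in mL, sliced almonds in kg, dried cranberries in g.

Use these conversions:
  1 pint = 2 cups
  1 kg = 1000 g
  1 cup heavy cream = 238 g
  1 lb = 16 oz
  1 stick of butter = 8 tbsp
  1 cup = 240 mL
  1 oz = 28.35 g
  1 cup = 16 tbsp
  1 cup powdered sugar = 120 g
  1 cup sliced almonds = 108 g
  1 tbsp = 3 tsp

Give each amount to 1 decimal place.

Scaling factor: 44/18 = 22/9.
heavy cream: (2 tbsp + 1 tsp = 7/3 tbsp) × 22/9 ÷ 16 tbsp/cup × 238 g/cup ≈ 84.8 g
powdered sugar: (2 tbsp + 1 tsp = 7/3 tbsp) × 22/9 ÷ 16 tbsp/cup × 120 g/cup ≈ 42.8 g
butter: 1 stick × 22/9 × 8 tbsp/stick ≈ 19.6 tbsp
vegetable oil: 2.5 pint × 22/9 × 2 cup/pint × 240 mL/cup ≈ 2933.3 mL
sliced almonds: 3 cup × 22/9 × 108 g/cup ÷ 1000 g/kg ≈ 0.8 kg
dried cranberries: 3 lb × 22/9 × 16 oz/lb × 28.35 g/oz = 3326.4 g

heavy cream: 84.8 g; powdered sugar: 42.8 g; butter: 19.6 tbsp; vegetable oil: 2933.3 mL; sliced almonds: 0.8 kg; dried cranberries: 3326.4 g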